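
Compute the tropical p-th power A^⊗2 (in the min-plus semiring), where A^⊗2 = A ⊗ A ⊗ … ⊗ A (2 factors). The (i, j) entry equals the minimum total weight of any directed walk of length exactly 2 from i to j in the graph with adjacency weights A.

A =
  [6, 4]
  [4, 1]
A^⊗2 =
  [8, 5]
  [5, 2]

Each entry (A^⊗2)_ij equals the minimum over all length-2 walks i = v_0 → v_1 → … → v_2 = j of Σ_t A[v_t][v_{t+1}]. For example, for (i, j) = (0, 1) we minimise over 2 possible intermediate vertex sequences; the minimum is 5, attained along the walk 0 → 1 → 1.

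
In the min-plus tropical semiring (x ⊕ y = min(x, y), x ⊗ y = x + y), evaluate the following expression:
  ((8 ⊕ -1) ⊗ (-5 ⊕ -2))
((8 ⊕ -1) ⊗ (-5 ⊕ -2)) = -6

Expand innermost to outermost. Recall ⊕ takes the minimum of its arguments and ⊗ takes their sum. Working out the expression ((8 ⊕ -1) ⊗ (-5 ⊕ -2)) gives -6.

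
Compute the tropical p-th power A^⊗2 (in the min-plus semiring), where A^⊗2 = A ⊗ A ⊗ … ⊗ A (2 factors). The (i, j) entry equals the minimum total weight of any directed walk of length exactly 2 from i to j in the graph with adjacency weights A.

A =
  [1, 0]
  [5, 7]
A^⊗2 =
  [2, 1]
  [6, 5]

Each entry (A^⊗2)_ij equals the minimum over all length-2 walks i = v_0 → v_1 → … → v_2 = j of Σ_t A[v_t][v_{t+1}]. For example, for (i, j) = (0, 1) we minimise over 2 possible intermediate vertex sequences; the minimum is 1, attained along the walk 0 → 0 → 1.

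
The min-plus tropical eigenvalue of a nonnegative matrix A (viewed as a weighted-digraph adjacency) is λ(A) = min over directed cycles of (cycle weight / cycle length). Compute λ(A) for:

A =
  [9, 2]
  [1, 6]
λ(A) = 3/2

Enumerate directed cycles and compute their means (weight / length). Sample:
  cycle 0 → 0: weight = 9, length = 1, mean = 9/1 ≈ 9.000
  cycle 1 → 1: weight = 6, length = 1, mean = 6/1 ≈ 6.000
  cycle 0 → 1 → 0: weight = 3, length = 2, mean = 3/2 ≈ 1.500
  cycle 1 → 0 → 1: weight = 3, length = 2, mean = 3/2 ≈ 1.500
Minimum mean = 1.500, attained e.g. along the cycle 0 → 1 → 0 with weight 3 and length 2. So λ(A) = 3/2 = 3/2.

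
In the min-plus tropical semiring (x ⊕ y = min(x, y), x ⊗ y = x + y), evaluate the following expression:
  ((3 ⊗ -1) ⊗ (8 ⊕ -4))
((3 ⊗ -1) ⊗ (8 ⊕ -4)) = -2

Expand innermost to outermost. Recall ⊕ takes the minimum of its arguments and ⊗ takes their sum. Working out the expression ((3 ⊗ -1) ⊗ (8 ⊕ -4)) gives -2.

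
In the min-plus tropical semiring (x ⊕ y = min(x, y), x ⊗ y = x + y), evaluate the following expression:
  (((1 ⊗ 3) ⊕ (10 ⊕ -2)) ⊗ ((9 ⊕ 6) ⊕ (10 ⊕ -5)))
(((1 ⊗ 3) ⊕ (10 ⊕ -2)) ⊗ ((9 ⊕ 6) ⊕ (10 ⊕ -5))) = -7

Expand innermost to outermost. Recall ⊕ takes the minimum of its arguments and ⊗ takes their sum. Working out the expression (((1 ⊗ 3) ⊕ (10 ⊕ -2)) ⊗ ((9 ⊕ 6) ⊕ (10 ⊕ -5))) gives -7.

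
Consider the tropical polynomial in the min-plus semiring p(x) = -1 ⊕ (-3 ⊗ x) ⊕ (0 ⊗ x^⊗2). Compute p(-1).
p(-1) = -4

A tropical monomial a ⊗ x^⊗i evaluates to a + i · x. Evaluating each term at x = -1:
  Term 0 contributes -1 + 0 · -1 = -1
  Term 1 contributes -3 + 1 · -1 = -4
  Term 2 contributes 0 + 2 · -1 = -2
p(-1) = ⊕ of these = min[-1, -4, -2] = -4.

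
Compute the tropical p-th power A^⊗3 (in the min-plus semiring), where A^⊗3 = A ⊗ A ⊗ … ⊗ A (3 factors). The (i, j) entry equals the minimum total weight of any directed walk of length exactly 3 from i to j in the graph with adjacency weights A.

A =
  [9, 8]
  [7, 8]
A^⊗3 =
  [23, 23]
  [22, 23]

Each entry (A^⊗3)_ij equals the minimum over all length-3 walks i = v_0 → v_1 → … → v_3 = j of Σ_t A[v_t][v_{t+1}]. For example, for (i, j) = (0, 1) we minimise over 4 possible intermediate vertex sequences; the minimum is 23, attained along the walk 0 → 1 → 0 → 1.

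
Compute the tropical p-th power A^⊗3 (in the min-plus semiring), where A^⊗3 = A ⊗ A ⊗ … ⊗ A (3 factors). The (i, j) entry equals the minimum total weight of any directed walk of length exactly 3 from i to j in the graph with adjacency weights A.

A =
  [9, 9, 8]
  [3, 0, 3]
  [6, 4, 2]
A^⊗3 =
  [12, 9, 12]
  [3, 0, 3]
  [7, 4, 6]

Each entry (A^⊗3)_ij equals the minimum over all length-3 walks i = v_0 → v_1 → … → v_3 = j of Σ_t A[v_t][v_{t+1}]. For example, for (i, j) = (0, 2) we minimise over 9 possible intermediate vertex sequences; the minimum is 12, attained along the walk 0 → 1 → 1 → 2.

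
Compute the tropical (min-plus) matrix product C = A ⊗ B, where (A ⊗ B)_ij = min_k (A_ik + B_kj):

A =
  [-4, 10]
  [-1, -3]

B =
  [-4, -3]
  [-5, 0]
A ⊗ B =
  [-8, -7]
  [-8, -4]

Apply the min-plus product entry-by-entry:
  C[0][0] = min over k of (A[0][0] + B[0][0] = -4 + -4 = -8, A[0][1] + B[1][0] = 10 + -5 = 5) = -8 (attained at k = 0)
  C[0][1] = min over k of (A[0][0] + B[0][1] = -4 + -3 = -7, A[0][1] + B[1][1] = 10 + 0 = 10) = -7 (attained at k = 0)
  C[1][0] = min over k of (A[1][0] + B[0][0] = -1 + -4 = -5, A[1][1] + B[1][0] = -3 + -5 = -8) = -8 (attained at k = 1)
  C[1][1] = min over k of (A[1][0] + B[0][1] = -1 + -3 = -4, A[1][1] + B[1][1] = -3 + 0 = -3) = -4 (attained at k = 0)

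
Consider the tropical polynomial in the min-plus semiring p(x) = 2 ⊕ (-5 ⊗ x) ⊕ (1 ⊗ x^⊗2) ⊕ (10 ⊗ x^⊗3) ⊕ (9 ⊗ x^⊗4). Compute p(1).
p(1) = -4

A tropical monomial a ⊗ x^⊗i evaluates to a + i · x. Evaluating each term at x = 1:
  Term 0 contributes 2 + 0 · 1 = 2
  Term 1 contributes -5 + 1 · 1 = -4
  Term 2 contributes 1 + 2 · 1 = 3
  Term 3 contributes 10 + 3 · 1 = 13
  Term 4 contributes 9 + 4 · 1 = 13
p(1) = ⊕ of these = min[2, -4, 3, 13, 13] = -4.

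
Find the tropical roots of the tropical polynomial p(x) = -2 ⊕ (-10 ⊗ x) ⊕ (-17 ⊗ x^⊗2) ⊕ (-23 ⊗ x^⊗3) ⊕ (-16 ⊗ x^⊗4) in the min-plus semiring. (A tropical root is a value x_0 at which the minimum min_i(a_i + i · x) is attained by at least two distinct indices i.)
Roots: {-7, 6, 7, 8}

Each tropical root is a break point of the lower envelope of the lines y = a_i + i · x (there are 5 lines, with slopes 0, 1, ..., 4). Only the lines that attain the minimum somewhere contribute to roots; other lines are dominated. Here the surviving (envelope) indices are i = 4, i = 3, i = 2, i = 1, i = 0.
Intersections between consecutive envelope lines give the roots: for adjacent envelope indices i < j the intersection is x = (a_i − a_j) / (j − i). Reading off the sorted break points: {-7, 6, 7, 8}.
Verification: at each break x_0, at least two indices attain the minimum of min_i(a_i + i · x_0).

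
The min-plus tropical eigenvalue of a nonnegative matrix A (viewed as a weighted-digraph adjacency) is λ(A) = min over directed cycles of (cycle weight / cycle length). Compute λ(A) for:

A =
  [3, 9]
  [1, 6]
λ(A) = 3

Enumerate directed cycles and compute their means (weight / length). Sample:
  cycle 0 → 0: weight = 3, length = 1, mean = 3/1 ≈ 3.000
  cycle 1 → 1: weight = 6, length = 1, mean = 6/1 ≈ 6.000
  cycle 0 → 1 → 0: weight = 10, length = 2, mean = 10/2 ≈ 5.000
  cycle 1 → 0 → 1: weight = 10, length = 2, mean = 10/2 ≈ 5.000
Minimum mean = 3.000, attained e.g. along the cycle 0 → 0 with weight 3 and length 1. So λ(A) = 3/1 = 3.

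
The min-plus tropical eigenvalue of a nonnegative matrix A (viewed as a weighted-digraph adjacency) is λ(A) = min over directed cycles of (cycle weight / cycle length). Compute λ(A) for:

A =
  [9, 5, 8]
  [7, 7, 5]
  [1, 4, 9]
λ(A) = 11/3

Enumerate directed cycles and compute their means (weight / length). Sample:
  cycle 0 → 0: weight = 9, length = 1, mean = 9/1 ≈ 9.000
  cycle 1 → 1: weight = 7, length = 1, mean = 7/1 ≈ 7.000
  cycle 2 → 2: weight = 9, length = 1, mean = 9/1 ≈ 9.000
  cycle 0 → 1 → 0: weight = 12, length = 2, mean = 12/2 ≈ 6.000
  cycle 0 → 2 → 0: weight = 9, length = 2, mean = 9/2 ≈ 4.500
  cycle 1 → 0 → 1: weight = 12, length = 2, mean = 12/2 ≈ 6.000
Minimum mean = 3.667, attained e.g. along the cycle 0 → 1 → 2 → 0 with weight 11 and length 3. So λ(A) = 11/3 = 11/3.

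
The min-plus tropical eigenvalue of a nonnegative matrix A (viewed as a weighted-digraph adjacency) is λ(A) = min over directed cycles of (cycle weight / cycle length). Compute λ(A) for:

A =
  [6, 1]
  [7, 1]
λ(A) = 1

Enumerate directed cycles and compute their means (weight / length). Sample:
  cycle 0 → 0: weight = 6, length = 1, mean = 6/1 ≈ 6.000
  cycle 1 → 1: weight = 1, length = 1, mean = 1/1 ≈ 1.000
  cycle 0 → 1 → 0: weight = 8, length = 2, mean = 8/2 ≈ 4.000
  cycle 1 → 0 → 1: weight = 8, length = 2, mean = 8/2 ≈ 4.000
Minimum mean = 1.000, attained e.g. along the cycle 1 → 1 with weight 1 and length 1. So λ(A) = 1/1 = 1.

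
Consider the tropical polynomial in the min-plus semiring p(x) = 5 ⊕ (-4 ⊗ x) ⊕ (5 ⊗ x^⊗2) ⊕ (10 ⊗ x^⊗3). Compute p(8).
p(8) = 4

A tropical monomial a ⊗ x^⊗i evaluates to a + i · x. Evaluating each term at x = 8:
  Term 0 contributes 5 + 0 · 8 = 5
  Term 1 contributes -4 + 1 · 8 = 4
  Term 2 contributes 5 + 2 · 8 = 21
  Term 3 contributes 10 + 3 · 8 = 34
p(8) = ⊕ of these = min[5, 4, 21, 34] = 4.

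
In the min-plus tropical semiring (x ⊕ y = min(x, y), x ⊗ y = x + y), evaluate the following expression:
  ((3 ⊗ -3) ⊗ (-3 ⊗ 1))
((3 ⊗ -3) ⊗ (-3 ⊗ 1)) = -2

Expand innermost to outermost. Recall ⊕ takes the minimum of its arguments and ⊗ takes their sum. Working out the expression ((3 ⊗ -3) ⊗ (-3 ⊗ 1)) gives -2.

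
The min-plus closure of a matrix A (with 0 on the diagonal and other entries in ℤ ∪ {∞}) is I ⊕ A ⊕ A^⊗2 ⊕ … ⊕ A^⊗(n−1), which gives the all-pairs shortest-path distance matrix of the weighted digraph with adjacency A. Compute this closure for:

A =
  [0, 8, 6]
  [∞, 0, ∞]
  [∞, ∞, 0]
Closure =
  [0, 8, 6]
  [∞, 0, ∞]
  [∞, ∞, 0]

This is the Floyd-Warshall all-pairs shortest-path computation. For each intermediate vertex k = 0, 1, …, 2, update dist[i][j] ← min(dist[i][j], dist[i][k] + dist[k][j]). The final matrix gives, for each (i, j), the minimum total weight of any directed path from i to j (possibly empty when i = j).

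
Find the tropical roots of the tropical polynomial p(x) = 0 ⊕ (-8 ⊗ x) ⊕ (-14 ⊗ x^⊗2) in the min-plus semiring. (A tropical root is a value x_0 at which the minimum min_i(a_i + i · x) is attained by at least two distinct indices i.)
Roots: {6, 8}

Each tropical root is a break point of the lower envelope of the lines y = a_i + i · x (there are 3 lines, with slopes 0, 1, ..., 2). Only the lines that attain the minimum somewhere contribute to roots; other lines are dominated. Here the surviving (envelope) indices are i = 2, i = 1, i = 0.
Intersections between consecutive envelope lines give the roots: for adjacent envelope indices i < j the intersection is x = (a_i − a_j) / (j − i). Reading off the sorted break points: {6, 8}.
Verification: at each break x_0, at least two indices attain the minimum of min_i(a_i + i · x_0).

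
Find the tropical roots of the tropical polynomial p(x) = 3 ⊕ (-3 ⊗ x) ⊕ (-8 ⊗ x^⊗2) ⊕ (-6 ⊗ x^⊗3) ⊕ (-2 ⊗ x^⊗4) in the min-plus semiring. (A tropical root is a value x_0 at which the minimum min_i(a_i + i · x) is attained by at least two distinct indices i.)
Roots: {-4, -2, 5, 6}

Each tropical root is a break point of the lower envelope of the lines y = a_i + i · x (there are 5 lines, with slopes 0, 1, ..., 4). Only the lines that attain the minimum somewhere contribute to roots; other lines are dominated. Here the surviving (envelope) indices are i = 4, i = 3, i = 2, i = 1, i = 0.
Intersections between consecutive envelope lines give the roots: for adjacent envelope indices i < j the intersection is x = (a_i − a_j) / (j − i). Reading off the sorted break points: {-4, -2, 5, 6}.
Verification: at each break x_0, at least two indices attain the minimum of min_i(a_i + i · x_0).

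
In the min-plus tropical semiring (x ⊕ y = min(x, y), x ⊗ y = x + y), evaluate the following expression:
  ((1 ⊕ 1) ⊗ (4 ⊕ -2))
((1 ⊕ 1) ⊗ (4 ⊕ -2)) = -1

Expand innermost to outermost. Recall ⊕ takes the minimum of its arguments and ⊗ takes their sum. Working out the expression ((1 ⊕ 1) ⊗ (4 ⊕ -2)) gives -1.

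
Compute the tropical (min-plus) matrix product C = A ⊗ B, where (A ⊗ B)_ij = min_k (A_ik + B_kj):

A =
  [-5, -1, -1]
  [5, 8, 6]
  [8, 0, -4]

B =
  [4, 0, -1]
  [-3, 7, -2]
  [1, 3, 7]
A ⊗ B =
  [-4, -5, -6]
  [5, 5, 4]
  [-3, -1, -2]

Apply the min-plus product entry-by-entry:
  C[0][0] = min over k of (A[0][0] + B[0][0] = -5 + 4 = -1, A[0][1] + B[1][0] = -1 + -3 = -4, A[0][2] + B[2][0] = -1 + 1 = 0) = -4 (attained at k = 1)
  C[0][1] = min over k of (A[0][0] + B[0][1] = -5 + 0 = -5, A[0][1] + B[1][1] = -1 + 7 = 6, A[0][2] + B[2][1] = -1 + 3 = 2) = -5 (attained at k = 0)
  C[0][2] = min over k of (A[0][0] + B[0][2] = -5 + -1 = -6, A[0][1] + B[1][2] = -1 + -2 = -3, A[0][2] + B[2][2] = -1 + 7 = 6) = -6 (attained at k = 0)
  C[1][0] = min over k of (A[1][0] + B[0][0] = 5 + 4 = 9, A[1][1] + B[1][0] = 8 + -3 = 5, A[1][2] + B[2][0] = 6 + 1 = 7) = 5 (attained at k = 1)
  C[1][1] = min over k of (A[1][0] + B[0][1] = 5 + 0 = 5, A[1][1] + B[1][1] = 8 + 7 = 15, A[1][2] + B[2][1] = 6 + 3 = 9) = 5 (attained at k = 0)
  C[1][2] = min over k of (A[1][0] + B[0][2] = 5 + -1 = 4, A[1][1] + B[1][2] = 8 + -2 = 6, A[1][2] + B[2][2] = 6 + 7 = 13) = 4 (attained at k = 0)
  C[2][0] = min over k of (A[2][0] + B[0][0] = 8 + 4 = 12, A[2][1] + B[1][0] = 0 + -3 = -3, A[2][2] + B[2][0] = -4 + 1 = -3) = -3 (attained at k = 1)
  C[2][1] = min over k of (A[2][0] + B[0][1] = 8 + 0 = 8, A[2][1] + B[1][1] = 0 + 7 = 7, A[2][2] + B[2][1] = -4 + 3 = -1) = -1 (attained at k = 2)
  C[2][2] = min over k of (A[2][0] + B[0][2] = 8 + -1 = 7, A[2][1] + B[1][2] = 0 + -2 = -2, A[2][2] + B[2][2] = -4 + 7 = 3) = -2 (attained at k = 1)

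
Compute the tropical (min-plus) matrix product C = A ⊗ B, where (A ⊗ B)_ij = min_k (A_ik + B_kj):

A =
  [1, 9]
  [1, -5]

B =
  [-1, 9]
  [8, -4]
A ⊗ B =
  [0, 5]
  [0, -9]

Apply the min-plus product entry-by-entry:
  C[0][0] = min over k of (A[0][0] + B[0][0] = 1 + -1 = 0, A[0][1] + B[1][0] = 9 + 8 = 17) = 0 (attained at k = 0)
  C[0][1] = min over k of (A[0][0] + B[0][1] = 1 + 9 = 10, A[0][1] + B[1][1] = 9 + -4 = 5) = 5 (attained at k = 1)
  C[1][0] = min over k of (A[1][0] + B[0][0] = 1 + -1 = 0, A[1][1] + B[1][0] = -5 + 8 = 3) = 0 (attained at k = 0)
  C[1][1] = min over k of (A[1][0] + B[0][1] = 1 + 9 = 10, A[1][1] + B[1][1] = -5 + -4 = -9) = -9 (attained at k = 1)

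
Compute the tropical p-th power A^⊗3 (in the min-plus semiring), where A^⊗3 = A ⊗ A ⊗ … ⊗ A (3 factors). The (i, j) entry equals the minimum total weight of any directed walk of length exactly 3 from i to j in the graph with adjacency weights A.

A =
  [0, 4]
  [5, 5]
A^⊗3 =
  [0, 4]
  [5, 9]

Each entry (A^⊗3)_ij equals the minimum over all length-3 walks i = v_0 → v_1 → … → v_3 = j of Σ_t A[v_t][v_{t+1}]. For example, for (i, j) = (0, 1) we minimise over 4 possible intermediate vertex sequences; the minimum is 4, attained along the walk 0 → 0 → 0 → 1.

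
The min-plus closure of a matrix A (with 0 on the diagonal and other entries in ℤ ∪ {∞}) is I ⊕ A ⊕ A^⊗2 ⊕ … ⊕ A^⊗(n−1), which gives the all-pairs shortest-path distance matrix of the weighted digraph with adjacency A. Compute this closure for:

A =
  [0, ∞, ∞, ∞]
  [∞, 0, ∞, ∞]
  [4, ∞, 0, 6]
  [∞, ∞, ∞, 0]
Closure =
  [0, ∞, ∞, ∞]
  [∞, 0, ∞, ∞]
  [4, ∞, 0, 6]
  [∞, ∞, ∞, 0]

This is the Floyd-Warshall all-pairs shortest-path computation. For each intermediate vertex k = 0, 1, …, 3, update dist[i][j] ← min(dist[i][j], dist[i][k] + dist[k][j]). The final matrix gives, for each (i, j), the minimum total weight of any directed path from i to j (possibly empty when i = j).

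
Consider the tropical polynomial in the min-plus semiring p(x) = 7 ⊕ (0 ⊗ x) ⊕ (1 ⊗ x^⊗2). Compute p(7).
p(7) = 7

A tropical monomial a ⊗ x^⊗i evaluates to a + i · x. Evaluating each term at x = 7:
  Term 0 contributes 7 + 0 · 7 = 7
  Term 1 contributes 0 + 1 · 7 = 7
  Term 2 contributes 1 + 2 · 7 = 15
p(7) = ⊕ of these = min[7, 7, 15] = 7.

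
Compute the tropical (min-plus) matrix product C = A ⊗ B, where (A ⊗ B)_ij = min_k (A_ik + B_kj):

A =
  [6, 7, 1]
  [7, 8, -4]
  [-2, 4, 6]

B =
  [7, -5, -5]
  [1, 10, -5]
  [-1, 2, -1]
A ⊗ B =
  [0, 1, 0]
  [-5, -2, -5]
  [5, -7, -7]

Apply the min-plus product entry-by-entry:
  C[0][0] = min over k of (A[0][0] + B[0][0] = 6 + 7 = 13, A[0][1] + B[1][0] = 7 + 1 = 8, A[0][2] + B[2][0] = 1 + -1 = 0) = 0 (attained at k = 2)
  C[0][1] = min over k of (A[0][0] + B[0][1] = 6 + -5 = 1, A[0][1] + B[1][1] = 7 + 10 = 17, A[0][2] + B[2][1] = 1 + 2 = 3) = 1 (attained at k = 0)
  C[0][2] = min over k of (A[0][0] + B[0][2] = 6 + -5 = 1, A[0][1] + B[1][2] = 7 + -5 = 2, A[0][2] + B[2][2] = 1 + -1 = 0) = 0 (attained at k = 2)
  C[1][0] = min over k of (A[1][0] + B[0][0] = 7 + 7 = 14, A[1][1] + B[1][0] = 8 + 1 = 9, A[1][2] + B[2][0] = -4 + -1 = -5) = -5 (attained at k = 2)
  C[1][1] = min over k of (A[1][0] + B[0][1] = 7 + -5 = 2, A[1][1] + B[1][1] = 8 + 10 = 18, A[1][2] + B[2][1] = -4 + 2 = -2) = -2 (attained at k = 2)
  C[1][2] = min over k of (A[1][0] + B[0][2] = 7 + -5 = 2, A[1][1] + B[1][2] = 8 + -5 = 3, A[1][2] + B[2][2] = -4 + -1 = -5) = -5 (attained at k = 2)
  C[2][0] = min over k of (A[2][0] + B[0][0] = -2 + 7 = 5, A[2][1] + B[1][0] = 4 + 1 = 5, A[2][2] + B[2][0] = 6 + -1 = 5) = 5 (attained at k = 0)
  C[2][1] = min over k of (A[2][0] + B[0][1] = -2 + -5 = -7, A[2][1] + B[1][1] = 4 + 10 = 14, A[2][2] + B[2][1] = 6 + 2 = 8) = -7 (attained at k = 0)
  C[2][2] = min over k of (A[2][0] + B[0][2] = -2 + -5 = -7, A[2][1] + B[1][2] = 4 + -5 = -1, A[2][2] + B[2][2] = 6 + -1 = 5) = -7 (attained at k = 0)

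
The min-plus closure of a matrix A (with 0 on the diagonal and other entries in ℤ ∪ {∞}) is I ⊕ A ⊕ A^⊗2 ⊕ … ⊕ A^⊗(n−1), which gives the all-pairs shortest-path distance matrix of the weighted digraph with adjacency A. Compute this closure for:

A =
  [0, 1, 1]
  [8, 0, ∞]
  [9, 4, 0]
Closure =
  [0, 1, 1]
  [8, 0, 9]
  [9, 4, 0]

This is the Floyd-Warshall all-pairs shortest-path computation. For each intermediate vertex k = 0, 1, …, 2, update dist[i][j] ← min(dist[i][j], dist[i][k] + dist[k][j]). The final matrix gives, for each (i, j), the minimum total weight of any directed path from i to j (possibly empty when i = j).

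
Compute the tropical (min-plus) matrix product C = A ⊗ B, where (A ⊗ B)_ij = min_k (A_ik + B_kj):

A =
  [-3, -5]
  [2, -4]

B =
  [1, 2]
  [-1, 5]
A ⊗ B =
  [-6, -1]
  [-5, 1]

Apply the min-plus product entry-by-entry:
  C[0][0] = min over k of (A[0][0] + B[0][0] = -3 + 1 = -2, A[0][1] + B[1][0] = -5 + -1 = -6) = -6 (attained at k = 1)
  C[0][1] = min over k of (A[0][0] + B[0][1] = -3 + 2 = -1, A[0][1] + B[1][1] = -5 + 5 = 0) = -1 (attained at k = 0)
  C[1][0] = min over k of (A[1][0] + B[0][0] = 2 + 1 = 3, A[1][1] + B[1][0] = -4 + -1 = -5) = -5 (attained at k = 1)
  C[1][1] = min over k of (A[1][0] + B[0][1] = 2 + 2 = 4, A[1][1] + B[1][1] = -4 + 5 = 1) = 1 (attained at k = 1)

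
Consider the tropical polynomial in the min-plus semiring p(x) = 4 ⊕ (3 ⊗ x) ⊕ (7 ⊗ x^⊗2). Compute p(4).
p(4) = 4

A tropical monomial a ⊗ x^⊗i evaluates to a + i · x. Evaluating each term at x = 4:
  Term 0 contributes 4 + 0 · 4 = 4
  Term 1 contributes 3 + 1 · 4 = 7
  Term 2 contributes 7 + 2 · 4 = 15
p(4) = ⊕ of these = min[4, 7, 15] = 4.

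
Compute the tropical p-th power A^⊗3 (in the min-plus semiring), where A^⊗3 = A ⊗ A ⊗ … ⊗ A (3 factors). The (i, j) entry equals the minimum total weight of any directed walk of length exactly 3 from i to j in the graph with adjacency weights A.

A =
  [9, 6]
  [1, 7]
A^⊗3 =
  [14, 13]
  [8, 14]

Each entry (A^⊗3)_ij equals the minimum over all length-3 walks i = v_0 → v_1 → … → v_3 = j of Σ_t A[v_t][v_{t+1}]. For example, for (i, j) = (0, 1) we minimise over 4 possible intermediate vertex sequences; the minimum is 13, attained along the walk 0 → 1 → 0 → 1.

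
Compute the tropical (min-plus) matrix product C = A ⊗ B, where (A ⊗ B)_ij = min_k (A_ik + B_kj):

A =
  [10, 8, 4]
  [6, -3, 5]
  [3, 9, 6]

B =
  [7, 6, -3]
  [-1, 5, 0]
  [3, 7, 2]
A ⊗ B =
  [7, 11, 6]
  [-4, 2, -3]
  [8, 9, 0]

Apply the min-plus product entry-by-entry:
  C[0][0] = min over k of (A[0][0] + B[0][0] = 10 + 7 = 17, A[0][1] + B[1][0] = 8 + -1 = 7, A[0][2] + B[2][0] = 4 + 3 = 7) = 7 (attained at k = 1)
  C[0][1] = min over k of (A[0][0] + B[0][1] = 10 + 6 = 16, A[0][1] + B[1][1] = 8 + 5 = 13, A[0][2] + B[2][1] = 4 + 7 = 11) = 11 (attained at k = 2)
  C[0][2] = min over k of (A[0][0] + B[0][2] = 10 + -3 = 7, A[0][1] + B[1][2] = 8 + 0 = 8, A[0][2] + B[2][2] = 4 + 2 = 6) = 6 (attained at k = 2)
  C[1][0] = min over k of (A[1][0] + B[0][0] = 6 + 7 = 13, A[1][1] + B[1][0] = -3 + -1 = -4, A[1][2] + B[2][0] = 5 + 3 = 8) = -4 (attained at k = 1)
  C[1][1] = min over k of (A[1][0] + B[0][1] = 6 + 6 = 12, A[1][1] + B[1][1] = -3 + 5 = 2, A[1][2] + B[2][1] = 5 + 7 = 12) = 2 (attained at k = 1)
  C[1][2] = min over k of (A[1][0] + B[0][2] = 6 + -3 = 3, A[1][1] + B[1][2] = -3 + 0 = -3, A[1][2] + B[2][2] = 5 + 2 = 7) = -3 (attained at k = 1)
  C[2][0] = min over k of (A[2][0] + B[0][0] = 3 + 7 = 10, A[2][1] + B[1][0] = 9 + -1 = 8, A[2][2] + B[2][0] = 6 + 3 = 9) = 8 (attained at k = 1)
  C[2][1] = min over k of (A[2][0] + B[0][1] = 3 + 6 = 9, A[2][1] + B[1][1] = 9 + 5 = 14, A[2][2] + B[2][1] = 6 + 7 = 13) = 9 (attained at k = 0)
  C[2][2] = min over k of (A[2][0] + B[0][2] = 3 + -3 = 0, A[2][1] + B[1][2] = 9 + 0 = 9, A[2][2] + B[2][2] = 6 + 2 = 8) = 0 (attained at k = 0)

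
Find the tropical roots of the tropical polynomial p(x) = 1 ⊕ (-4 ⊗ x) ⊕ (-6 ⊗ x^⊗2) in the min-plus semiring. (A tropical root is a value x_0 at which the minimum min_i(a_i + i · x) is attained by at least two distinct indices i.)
Roots: {2, 5}

Each tropical root is a break point of the lower envelope of the lines y = a_i + i · x (there are 3 lines, with slopes 0, 1, ..., 2). Only the lines that attain the minimum somewhere contribute to roots; other lines are dominated. Here the surviving (envelope) indices are i = 2, i = 1, i = 0.
Intersections between consecutive envelope lines give the roots: for adjacent envelope indices i < j the intersection is x = (a_i − a_j) / (j − i). Reading off the sorted break points: {2, 5}.
Verification: at each break x_0, at least two indices attain the minimum of min_i(a_i + i · x_0).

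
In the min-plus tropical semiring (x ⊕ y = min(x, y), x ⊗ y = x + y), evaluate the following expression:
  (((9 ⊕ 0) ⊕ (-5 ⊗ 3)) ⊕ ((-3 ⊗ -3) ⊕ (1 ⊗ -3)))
(((9 ⊕ 0) ⊕ (-5 ⊗ 3)) ⊕ ((-3 ⊗ -3) ⊕ (1 ⊗ -3))) = -6

Expand innermost to outermost. Recall ⊕ takes the minimum of its arguments and ⊗ takes their sum. Working out the expression (((9 ⊕ 0) ⊕ (-5 ⊗ 3)) ⊕ ((-3 ⊗ -3) ⊕ (1 ⊗ -3))) gives -6.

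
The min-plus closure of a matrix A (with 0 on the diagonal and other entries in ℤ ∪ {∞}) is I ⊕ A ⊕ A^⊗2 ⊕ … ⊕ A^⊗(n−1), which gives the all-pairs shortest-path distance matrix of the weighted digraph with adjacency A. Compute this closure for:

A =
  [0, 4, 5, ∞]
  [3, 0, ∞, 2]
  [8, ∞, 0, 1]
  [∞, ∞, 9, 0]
Closure =
  [0, 4, 5, 6]
  [3, 0, 8, 2]
  [8, 12, 0, 1]
  [17, 21, 9, 0]

This is the Floyd-Warshall all-pairs shortest-path computation. For each intermediate vertex k = 0, 1, …, 3, update dist[i][j] ← min(dist[i][j], dist[i][k] + dist[k][j]). The final matrix gives, for each (i, j), the minimum total weight of any directed path from i to j (possibly empty when i = j).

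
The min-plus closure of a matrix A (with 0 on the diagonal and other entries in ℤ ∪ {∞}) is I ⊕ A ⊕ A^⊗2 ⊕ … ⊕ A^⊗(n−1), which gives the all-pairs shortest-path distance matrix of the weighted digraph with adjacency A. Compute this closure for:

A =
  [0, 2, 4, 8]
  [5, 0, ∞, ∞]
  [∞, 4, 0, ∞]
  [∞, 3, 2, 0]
Closure =
  [0, 2, 4, 8]
  [5, 0, 9, 13]
  [9, 4, 0, 17]
  [8, 3, 2, 0]

This is the Floyd-Warshall all-pairs shortest-path computation. For each intermediate vertex k = 0, 1, …, 3, update dist[i][j] ← min(dist[i][j], dist[i][k] + dist[k][j]). The final matrix gives, for each (i, j), the minimum total weight of any directed path from i to j (possibly empty when i = j).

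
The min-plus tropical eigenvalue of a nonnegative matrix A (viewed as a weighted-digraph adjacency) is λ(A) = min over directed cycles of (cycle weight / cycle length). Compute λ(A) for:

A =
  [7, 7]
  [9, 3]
λ(A) = 3

Enumerate directed cycles and compute their means (weight / length). Sample:
  cycle 0 → 0: weight = 7, length = 1, mean = 7/1 ≈ 7.000
  cycle 1 → 1: weight = 3, length = 1, mean = 3/1 ≈ 3.000
  cycle 0 → 1 → 0: weight = 16, length = 2, mean = 16/2 ≈ 8.000
  cycle 1 → 0 → 1: weight = 16, length = 2, mean = 16/2 ≈ 8.000
Minimum mean = 3.000, attained e.g. along the cycle 1 → 1 with weight 3 and length 1. So λ(A) = 3/1 = 3.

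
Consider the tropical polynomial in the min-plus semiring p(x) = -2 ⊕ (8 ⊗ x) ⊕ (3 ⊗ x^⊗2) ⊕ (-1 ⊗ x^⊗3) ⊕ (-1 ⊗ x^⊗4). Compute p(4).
p(4) = -2

A tropical monomial a ⊗ x^⊗i evaluates to a + i · x. Evaluating each term at x = 4:
  Term 0 contributes -2 + 0 · 4 = -2
  Term 1 contributes 8 + 1 · 4 = 12
  Term 2 contributes 3 + 2 · 4 = 11
  Term 3 contributes -1 + 3 · 4 = 11
  Term 4 contributes -1 + 4 · 4 = 15
p(4) = ⊕ of these = min[-2, 12, 11, 11, 15] = -2.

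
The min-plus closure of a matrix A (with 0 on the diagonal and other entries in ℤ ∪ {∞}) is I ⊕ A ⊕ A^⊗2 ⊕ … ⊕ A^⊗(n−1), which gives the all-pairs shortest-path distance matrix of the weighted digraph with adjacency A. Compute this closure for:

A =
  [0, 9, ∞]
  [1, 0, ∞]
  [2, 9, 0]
Closure =
  [0, 9, ∞]
  [1, 0, ∞]
  [2, 9, 0]

This is the Floyd-Warshall all-pairs shortest-path computation. For each intermediate vertex k = 0, 1, …, 2, update dist[i][j] ← min(dist[i][j], dist[i][k] + dist[k][j]). The final matrix gives, for each (i, j), the minimum total weight of any directed path from i to j (possibly empty when i = j).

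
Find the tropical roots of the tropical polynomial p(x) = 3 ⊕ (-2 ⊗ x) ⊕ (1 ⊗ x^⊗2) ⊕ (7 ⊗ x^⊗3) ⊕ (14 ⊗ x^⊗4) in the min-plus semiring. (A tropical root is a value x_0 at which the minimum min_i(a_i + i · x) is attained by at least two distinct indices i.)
Roots: {-7, -6, -3, 5}

Each tropical root is a break point of the lower envelope of the lines y = a_i + i · x (there are 5 lines, with slopes 0, 1, ..., 4). Only the lines that attain the minimum somewhere contribute to roots; other lines are dominated. Here the surviving (envelope) indices are i = 4, i = 3, i = 2, i = 1, i = 0.
Intersections between consecutive envelope lines give the roots: for adjacent envelope indices i < j the intersection is x = (a_i − a_j) / (j − i). Reading off the sorted break points: {-7, -6, -3, 5}.
Verification: at each break x_0, at least two indices attain the minimum of min_i(a_i + i · x_0).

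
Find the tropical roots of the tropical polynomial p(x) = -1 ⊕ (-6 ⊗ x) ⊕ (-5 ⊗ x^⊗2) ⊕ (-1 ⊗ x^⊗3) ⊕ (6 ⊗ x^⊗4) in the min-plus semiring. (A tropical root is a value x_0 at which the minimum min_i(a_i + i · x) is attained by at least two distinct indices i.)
Roots: {-7, -4, -1, 5}

Each tropical root is a break point of the lower envelope of the lines y = a_i + i · x (there are 5 lines, with slopes 0, 1, ..., 4). Only the lines that attain the minimum somewhere contribute to roots; other lines are dominated. Here the surviving (envelope) indices are i = 4, i = 3, i = 2, i = 1, i = 0.
Intersections between consecutive envelope lines give the roots: for adjacent envelope indices i < j the intersection is x = (a_i − a_j) / (j − i). Reading off the sorted break points: {-7, -4, -1, 5}.
Verification: at each break x_0, at least two indices attain the minimum of min_i(a_i + i · x_0).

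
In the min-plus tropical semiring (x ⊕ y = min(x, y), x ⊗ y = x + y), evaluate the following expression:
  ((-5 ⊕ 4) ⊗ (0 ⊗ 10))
((-5 ⊕ 4) ⊗ (0 ⊗ 10)) = 5

Expand innermost to outermost. Recall ⊕ takes the minimum of its arguments and ⊗ takes their sum. Working out the expression ((-5 ⊕ 4) ⊗ (0 ⊗ 10)) gives 5.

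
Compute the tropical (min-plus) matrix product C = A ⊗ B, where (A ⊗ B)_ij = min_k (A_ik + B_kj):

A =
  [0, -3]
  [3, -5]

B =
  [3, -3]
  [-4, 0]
A ⊗ B =
  [-7, -3]
  [-9, -5]

Apply the min-plus product entry-by-entry:
  C[0][0] = min over k of (A[0][0] + B[0][0] = 0 + 3 = 3, A[0][1] + B[1][0] = -3 + -4 = -7) = -7 (attained at k = 1)
  C[0][1] = min over k of (A[0][0] + B[0][1] = 0 + -3 = -3, A[0][1] + B[1][1] = -3 + 0 = -3) = -3 (attained at k = 0)
  C[1][0] = min over k of (A[1][0] + B[0][0] = 3 + 3 = 6, A[1][1] + B[1][0] = -5 + -4 = -9) = -9 (attained at k = 1)
  C[1][1] = min over k of (A[1][0] + B[0][1] = 3 + -3 = 0, A[1][1] + B[1][1] = -5 + 0 = -5) = -5 (attained at k = 1)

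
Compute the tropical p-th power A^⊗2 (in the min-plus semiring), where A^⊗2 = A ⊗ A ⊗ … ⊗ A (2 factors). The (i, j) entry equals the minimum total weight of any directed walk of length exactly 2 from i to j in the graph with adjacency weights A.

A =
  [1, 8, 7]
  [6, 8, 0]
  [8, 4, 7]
A^⊗2 =
  [2, 9, 8]
  [7, 4, 7]
  [9, 11, 4]

Each entry (A^⊗2)_ij equals the minimum over all length-2 walks i = v_0 → v_1 → … → v_2 = j of Σ_t A[v_t][v_{t+1}]. For example, for (i, j) = (0, 2) we minimise over 3 possible intermediate vertex sequences; the minimum is 8, attained along the walk 0 → 0 → 2.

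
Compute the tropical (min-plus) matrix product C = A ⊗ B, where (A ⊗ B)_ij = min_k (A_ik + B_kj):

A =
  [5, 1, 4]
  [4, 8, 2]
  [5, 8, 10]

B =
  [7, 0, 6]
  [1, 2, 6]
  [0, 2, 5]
A ⊗ B =
  [2, 3, 7]
  [2, 4, 7]
  [9, 5, 11]

Apply the min-plus product entry-by-entry:
  C[0][0] = min over k of (A[0][0] + B[0][0] = 5 + 7 = 12, A[0][1] + B[1][0] = 1 + 1 = 2, A[0][2] + B[2][0] = 4 + 0 = 4) = 2 (attained at k = 1)
  C[0][1] = min over k of (A[0][0] + B[0][1] = 5 + 0 = 5, A[0][1] + B[1][1] = 1 + 2 = 3, A[0][2] + B[2][1] = 4 + 2 = 6) = 3 (attained at k = 1)
  C[0][2] = min over k of (A[0][0] + B[0][2] = 5 + 6 = 11, A[0][1] + B[1][2] = 1 + 6 = 7, A[0][2] + B[2][2] = 4 + 5 = 9) = 7 (attained at k = 1)
  C[1][0] = min over k of (A[1][0] + B[0][0] = 4 + 7 = 11, A[1][1] + B[1][0] = 8 + 1 = 9, A[1][2] + B[2][0] = 2 + 0 = 2) = 2 (attained at k = 2)
  C[1][1] = min over k of (A[1][0] + B[0][1] = 4 + 0 = 4, A[1][1] + B[1][1] = 8 + 2 = 10, A[1][2] + B[2][1] = 2 + 2 = 4) = 4 (attained at k = 0)
  C[1][2] = min over k of (A[1][0] + B[0][2] = 4 + 6 = 10, A[1][1] + B[1][2] = 8 + 6 = 14, A[1][2] + B[2][2] = 2 + 5 = 7) = 7 (attained at k = 2)
  C[2][0] = min over k of (A[2][0] + B[0][0] = 5 + 7 = 12, A[2][1] + B[1][0] = 8 + 1 = 9, A[2][2] + B[2][0] = 10 + 0 = 10) = 9 (attained at k = 1)
  C[2][1] = min over k of (A[2][0] + B[0][1] = 5 + 0 = 5, A[2][1] + B[1][1] = 8 + 2 = 10, A[2][2] + B[2][1] = 10 + 2 = 12) = 5 (attained at k = 0)
  C[2][2] = min over k of (A[2][0] + B[0][2] = 5 + 6 = 11, A[2][1] + B[1][2] = 8 + 6 = 14, A[2][2] + B[2][2] = 10 + 5 = 15) = 11 (attained at k = 0)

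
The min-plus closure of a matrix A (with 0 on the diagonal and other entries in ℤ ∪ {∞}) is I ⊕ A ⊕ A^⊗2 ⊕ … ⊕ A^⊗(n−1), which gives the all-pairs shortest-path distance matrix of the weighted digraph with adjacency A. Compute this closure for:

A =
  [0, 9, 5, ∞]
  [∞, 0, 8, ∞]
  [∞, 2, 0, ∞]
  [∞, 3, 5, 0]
Closure =
  [0, 7, 5, ∞]
  [∞, 0, 8, ∞]
  [∞, 2, 0, ∞]
  [∞, 3, 5, 0]

This is the Floyd-Warshall all-pairs shortest-path computation. For each intermediate vertex k = 0, 1, …, 3, update dist[i][j] ← min(dist[i][j], dist[i][k] + dist[k][j]). The final matrix gives, for each (i, j), the minimum total weight of any directed path from i to j (possibly empty when i = j).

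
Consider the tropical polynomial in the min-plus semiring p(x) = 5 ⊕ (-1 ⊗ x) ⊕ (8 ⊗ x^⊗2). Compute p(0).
p(0) = -1

A tropical monomial a ⊗ x^⊗i evaluates to a + i · x. Evaluating each term at x = 0:
  Term 0 contributes 5 + 0 · 0 = 5
  Term 1 contributes -1 + 1 · 0 = -1
  Term 2 contributes 8 + 2 · 0 = 8
p(0) = ⊕ of these = min[5, -1, 8] = -1.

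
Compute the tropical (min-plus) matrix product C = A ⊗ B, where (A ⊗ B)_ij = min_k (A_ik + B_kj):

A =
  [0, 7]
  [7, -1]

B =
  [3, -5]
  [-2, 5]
A ⊗ B =
  [3, -5]
  [-3, 2]

Apply the min-plus product entry-by-entry:
  C[0][0] = min over k of (A[0][0] + B[0][0] = 0 + 3 = 3, A[0][1] + B[1][0] = 7 + -2 = 5) = 3 (attained at k = 0)
  C[0][1] = min over k of (A[0][0] + B[0][1] = 0 + -5 = -5, A[0][1] + B[1][1] = 7 + 5 = 12) = -5 (attained at k = 0)
  C[1][0] = min over k of (A[1][0] + B[0][0] = 7 + 3 = 10, A[1][1] + B[1][0] = -1 + -2 = -3) = -3 (attained at k = 1)
  C[1][1] = min over k of (A[1][0] + B[0][1] = 7 + -5 = 2, A[1][1] + B[1][1] = -1 + 5 = 4) = 2 (attained at k = 0)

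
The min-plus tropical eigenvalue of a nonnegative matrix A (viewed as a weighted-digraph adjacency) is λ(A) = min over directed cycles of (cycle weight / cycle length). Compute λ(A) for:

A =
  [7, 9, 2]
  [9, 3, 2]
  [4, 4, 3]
λ(A) = 3

Enumerate directed cycles and compute their means (weight / length). Sample:
  cycle 0 → 0: weight = 7, length = 1, mean = 7/1 ≈ 7.000
  cycle 1 → 1: weight = 3, length = 1, mean = 3/1 ≈ 3.000
  cycle 2 → 2: weight = 3, length = 1, mean = 3/1 ≈ 3.000
  cycle 0 → 1 → 0: weight = 18, length = 2, mean = 18/2 ≈ 9.000
  cycle 0 → 2 → 0: weight = 6, length = 2, mean = 6/2 ≈ 3.000
  cycle 1 → 0 → 1: weight = 18, length = 2, mean = 18/2 ≈ 9.000
Minimum mean = 3.000, attained e.g. along the cycle 1 → 1 with weight 3 and length 1. So λ(A) = 3/1 = 3.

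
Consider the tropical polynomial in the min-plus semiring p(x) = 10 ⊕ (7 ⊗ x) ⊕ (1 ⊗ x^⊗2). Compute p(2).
p(2) = 5

A tropical monomial a ⊗ x^⊗i evaluates to a + i · x. Evaluating each term at x = 2:
  Term 0 contributes 10 + 0 · 2 = 10
  Term 1 contributes 7 + 1 · 2 = 9
  Term 2 contributes 1 + 2 · 2 = 5
p(2) = ⊕ of these = min[10, 9, 5] = 5.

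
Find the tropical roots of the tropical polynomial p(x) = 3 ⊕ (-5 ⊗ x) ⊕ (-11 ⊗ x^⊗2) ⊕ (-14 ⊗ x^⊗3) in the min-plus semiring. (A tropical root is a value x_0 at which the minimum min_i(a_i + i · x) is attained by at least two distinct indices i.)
Roots: {3, 6, 8}

Each tropical root is a break point of the lower envelope of the lines y = a_i + i · x (there are 4 lines, with slopes 0, 1, ..., 3). Only the lines that attain the minimum somewhere contribute to roots; other lines are dominated. Here the surviving (envelope) indices are i = 3, i = 2, i = 1, i = 0.
Intersections between consecutive envelope lines give the roots: for adjacent envelope indices i < j the intersection is x = (a_i − a_j) / (j − i). Reading off the sorted break points: {3, 6, 8}.
Verification: at each break x_0, at least two indices attain the minimum of min_i(a_i + i · x_0).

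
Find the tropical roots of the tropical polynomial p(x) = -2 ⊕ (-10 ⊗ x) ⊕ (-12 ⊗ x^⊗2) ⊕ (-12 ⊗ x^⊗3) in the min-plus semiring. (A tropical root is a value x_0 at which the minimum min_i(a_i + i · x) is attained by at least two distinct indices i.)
Roots: {0, 2, 8}

Each tropical root is a break point of the lower envelope of the lines y = a_i + i · x (there are 4 lines, with slopes 0, 1, ..., 3). Only the lines that attain the minimum somewhere contribute to roots; other lines are dominated. Here the surviving (envelope) indices are i = 3, i = 2, i = 1, i = 0.
Intersections between consecutive envelope lines give the roots: for adjacent envelope indices i < j the intersection is x = (a_i − a_j) / (j − i). Reading off the sorted break points: {0, 2, 8}.
Verification: at each break x_0, at least two indices attain the minimum of min_i(a_i + i · x_0).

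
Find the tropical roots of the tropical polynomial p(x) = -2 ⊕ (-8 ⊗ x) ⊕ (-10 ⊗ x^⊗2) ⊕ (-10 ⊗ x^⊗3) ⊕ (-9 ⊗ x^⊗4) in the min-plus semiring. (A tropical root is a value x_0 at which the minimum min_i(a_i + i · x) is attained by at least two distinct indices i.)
Roots: {-1, 0, 2, 6}

Each tropical root is a break point of the lower envelope of the lines y = a_i + i · x (there are 5 lines, with slopes 0, 1, ..., 4). Only the lines that attain the minimum somewhere contribute to roots; other lines are dominated. Here the surviving (envelope) indices are i = 4, i = 3, i = 2, i = 1, i = 0.
Intersections between consecutive envelope lines give the roots: for adjacent envelope indices i < j the intersection is x = (a_i − a_j) / (j − i). Reading off the sorted break points: {-1, 0, 2, 6}.
Verification: at each break x_0, at least two indices attain the minimum of min_i(a_i + i · x_0).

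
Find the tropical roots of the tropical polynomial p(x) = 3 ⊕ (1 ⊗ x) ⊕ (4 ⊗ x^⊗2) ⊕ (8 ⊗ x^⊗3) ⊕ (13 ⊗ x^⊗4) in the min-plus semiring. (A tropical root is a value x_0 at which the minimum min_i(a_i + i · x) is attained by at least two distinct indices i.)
Roots: {-5, -4, -3, 2}

Each tropical root is a break point of the lower envelope of the lines y = a_i + i · x (there are 5 lines, with slopes 0, 1, ..., 4). Only the lines that attain the minimum somewhere contribute to roots; other lines are dominated. Here the surviving (envelope) indices are i = 4, i = 3, i = 2, i = 1, i = 0.
Intersections between consecutive envelope lines give the roots: for adjacent envelope indices i < j the intersection is x = (a_i − a_j) / (j − i). Reading off the sorted break points: {-5, -4, -3, 2}.
Verification: at each break x_0, at least two indices attain the minimum of min_i(a_i + i · x_0).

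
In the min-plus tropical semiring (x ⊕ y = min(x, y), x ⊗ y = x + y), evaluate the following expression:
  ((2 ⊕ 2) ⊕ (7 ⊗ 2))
((2 ⊕ 2) ⊕ (7 ⊗ 2)) = 2

Expand innermost to outermost. Recall ⊕ takes the minimum of its arguments and ⊗ takes their sum. Working out the expression ((2 ⊕ 2) ⊕ (7 ⊗ 2)) gives 2.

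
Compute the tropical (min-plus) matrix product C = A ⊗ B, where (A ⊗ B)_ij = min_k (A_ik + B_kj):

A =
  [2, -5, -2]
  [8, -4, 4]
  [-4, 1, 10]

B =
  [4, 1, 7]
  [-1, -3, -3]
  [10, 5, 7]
A ⊗ B =
  [-6, -8, -8]
  [-5, -7, -7]
  [0, -3, -2]

Apply the min-plus product entry-by-entry:
  C[0][0] = min over k of (A[0][0] + B[0][0] = 2 + 4 = 6, A[0][1] + B[1][0] = -5 + -1 = -6, A[0][2] + B[2][0] = -2 + 10 = 8) = -6 (attained at k = 1)
  C[0][1] = min over k of (A[0][0] + B[0][1] = 2 + 1 = 3, A[0][1] + B[1][1] = -5 + -3 = -8, A[0][2] + B[2][1] = -2 + 5 = 3) = -8 (attained at k = 1)
  C[0][2] = min over k of (A[0][0] + B[0][2] = 2 + 7 = 9, A[0][1] + B[1][2] = -5 + -3 = -8, A[0][2] + B[2][2] = -2 + 7 = 5) = -8 (attained at k = 1)
  C[1][0] = min over k of (A[1][0] + B[0][0] = 8 + 4 = 12, A[1][1] + B[1][0] = -4 + -1 = -5, A[1][2] + B[2][0] = 4 + 10 = 14) = -5 (attained at k = 1)
  C[1][1] = min over k of (A[1][0] + B[0][1] = 8 + 1 = 9, A[1][1] + B[1][1] = -4 + -3 = -7, A[1][2] + B[2][1] = 4 + 5 = 9) = -7 (attained at k = 1)
  C[1][2] = min over k of (A[1][0] + B[0][2] = 8 + 7 = 15, A[1][1] + B[1][2] = -4 + -3 = -7, A[1][2] + B[2][2] = 4 + 7 = 11) = -7 (attained at k = 1)
  C[2][0] = min over k of (A[2][0] + B[0][0] = -4 + 4 = 0, A[2][1] + B[1][0] = 1 + -1 = 0, A[2][2] + B[2][0] = 10 + 10 = 20) = 0 (attained at k = 0)
  C[2][1] = min over k of (A[2][0] + B[0][1] = -4 + 1 = -3, A[2][1] + B[1][1] = 1 + -3 = -2, A[2][2] + B[2][1] = 10 + 5 = 15) = -3 (attained at k = 0)
  C[2][2] = min over k of (A[2][0] + B[0][2] = -4 + 7 = 3, A[2][1] + B[1][2] = 1 + -3 = -2, A[2][2] + B[2][2] = 10 + 7 = 17) = -2 (attained at k = 1)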